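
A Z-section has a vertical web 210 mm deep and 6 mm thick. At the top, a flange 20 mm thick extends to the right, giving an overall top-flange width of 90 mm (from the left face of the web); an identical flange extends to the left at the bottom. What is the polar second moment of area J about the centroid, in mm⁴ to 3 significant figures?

J ≈ 4.38 × 10⁷ mm⁴

Treat the section as a set of non-overlapping primitives; coordinates are from the bounding-box lower-left.
Web: 6 × 210, A = 1 260 mm², y = 105 mm, Ī = 4 630 500 mm⁴.
Top flange (beyond web): 84 × 20, A = 1 680 mm², y = 200 mm, Ī = 56 000 mm⁴.
Bottom flange (beyond web): 84 × 20, A = 1 680 mm², y = 10 mm, Ī = 56 000 mm⁴.
Centroid: ȳ = ΣA·y / ΣA = 105 mm.
Transfer each piece to the centroidal x-axis using Ī + A·d² with d = y − 105:
  web: d = 0 mm → contributes +4 630 500 mm⁴
  top flange (beyond web): d = 95 mm → contributes +15 218 000 mm⁴
  bottom flange (beyond web): d = -95 mm → contributes +15 218 000 mm⁴
Total I = 35 066 500 mm⁴.
For the y-axis: x̄ = 87 mm.
Repeating about the centroidal y-axis gives I_y = 8 783 460 mm⁴.
Polar second moment: J = I_x + I_y = 43 849 960 mm⁴.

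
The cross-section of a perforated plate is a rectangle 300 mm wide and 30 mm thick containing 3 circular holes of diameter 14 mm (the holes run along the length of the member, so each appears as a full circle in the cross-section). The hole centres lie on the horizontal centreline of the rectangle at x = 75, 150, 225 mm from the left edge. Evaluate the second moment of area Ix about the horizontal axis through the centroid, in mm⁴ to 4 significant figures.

Ix ≈ 6.693 × 10⁵ mm⁴

Break the section into simple shapes (no overlaps), measuring from the bottom-left corner of the bounding box.
Plate: 300 × 30, A = 9 000 mm², y = 15 mm, Ī = 675 000 mm⁴.
Hole 1 (subtracted): ⌀14, A = 153.938 mm², y = 15 mm, Ī = 1885.74 mm⁴.
Hole 2 (subtracted): ⌀14, A = 153.938 mm², y = 15 mm, Ī = 1885.74 mm⁴.
Hole 3 (subtracted): ⌀14, A = 153.938 mm², y = 15 mm, Ī = 1885.74 mm⁴.
By symmetry the centroid is at mid-height, ȳ = 15 mm.
All pieces are centred on the horizontal axis through the centroid, so I = ΣĪ (holes subtracted) = 669 343 mm⁴.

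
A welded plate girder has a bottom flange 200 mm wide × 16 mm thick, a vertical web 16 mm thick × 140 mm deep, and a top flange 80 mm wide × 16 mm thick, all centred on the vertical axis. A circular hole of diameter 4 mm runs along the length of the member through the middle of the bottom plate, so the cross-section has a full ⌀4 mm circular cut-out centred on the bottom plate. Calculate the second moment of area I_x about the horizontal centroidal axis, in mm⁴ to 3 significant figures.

I_x ≈ 2.76 × 10⁷ mm⁴

Decompose the section into non-overlapping parts with the origin at the bottom-left of its bounding rectangle.
Bottom plate: 200 × 16, A = 3 200 mm², y = 8 mm, Ī = 68 267 mm⁴.
Web plate: 16 × 140, A = 2 240 mm², y = 86 mm, Ī = 3 658 667 mm⁴.
Top plate: 80 × 16, A = 1 280 mm², y = 164 mm, Ī = 27 307 mm⁴.
Hole (subtracted): ⌀4, A = 12.566 mm², y = 8 mm, Ī = 12.566 mm⁴.
Centroid: ȳ = ΣA·y / ΣA = 63.819 mm.
Transfer each piece to the horizontal centroidal axis using Ī + A·d² with d = y − 63.819:
  bottom plate: d = -55.819 mm → contributes +10 038 582 mm⁴
  web plate: d = 22.181 mm → contributes +4 760 773 mm⁴
  top plate: d = 100.18 mm → contributes +12 873 770 mm⁴
  hole: d = -55.819 mm → contributes −39 166 mm⁴
Total I = 27 633 959 mm⁴.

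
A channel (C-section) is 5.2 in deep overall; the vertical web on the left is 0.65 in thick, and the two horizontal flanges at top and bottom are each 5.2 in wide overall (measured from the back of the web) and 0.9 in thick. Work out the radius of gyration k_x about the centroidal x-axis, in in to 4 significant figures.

k_x ≈ 1.995 in

Split into non-overlapping primitives; take the origin at the lower-left of the bounding box.
Web: 0.65 × 5.2, A = 3.38 in², y = 2.6 in, Ī = 7.61627 in⁴.
Top flange (beyond web): 4.55 × 0.9, A = 4.095 in², y = 4.75 in, Ī = 0.276413 in⁴.
Bottom flange (beyond web): 4.55 × 0.9, A = 4.095 in², y = 0.45 in, Ī = 0.276413 in⁴.
By symmetry the centroid is at mid-height, ȳ = 2.6 in.
Transfer each piece to the centroidal x-axis using Ī + A·d² with d = y − 2.6:
  web: d = 0 in → contributes +7.61627 in⁴
  top flange (beyond web): d = 2.15 in → contributes +19.2056 in⁴
  bottom flange (beyond web): d = -2.15 in → contributes +19.2056 in⁴
Total I = 46.0274 in⁴.
Radius of gyration: k = √(I/A) = √(46.0274 / 11.57) = 1.99453 in.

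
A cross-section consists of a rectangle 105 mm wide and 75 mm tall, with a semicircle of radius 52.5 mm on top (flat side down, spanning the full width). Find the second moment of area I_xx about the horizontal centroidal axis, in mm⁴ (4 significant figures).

Decompose the section into non-overlapping parts with the origin at the bottom-left of its bounding rectangle.
Rectangular body: 105 × 75, A = 7 875 mm², y = 37.5 mm, Ī = 3 691 406 mm⁴.
Semicircular cap: semicircle r = 52.5, A = 4329.51 mm², y = 97.2817 mm, Ī = 833 814 mm⁴.
Centroid: ȳ = ΣA·y / ΣA = 58.7074 mm.
Transfer each piece to the horizontal centroidal axis using Ī + A·d² with d = y − 58.7074:
  rectangular body: d = -21.2074 mm → contributes +7 233 201 mm⁴
  semicircular cap: d = 38.5743 mm → contributes +7 276 034 mm⁴
Total I = 14 509 235 mm⁴.

I_xx ≈ 1.451 × 10⁷ mm⁴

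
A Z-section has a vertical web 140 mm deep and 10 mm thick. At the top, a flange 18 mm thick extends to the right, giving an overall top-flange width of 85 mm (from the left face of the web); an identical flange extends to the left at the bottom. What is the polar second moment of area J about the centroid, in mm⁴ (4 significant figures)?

Split into non-overlapping primitives; take the origin at the lower-left of the bounding box.
Web: 10 × 140, A = 1 400 mm², y = 70 mm, Ī = 2 286 667 mm⁴.
Top flange (beyond web): 75 × 18, A = 1 350 mm², y = 131 mm, Ī = 36 450 mm⁴.
Bottom flange (beyond web): 75 × 18, A = 1 350 mm², y = 9 mm, Ī = 36 450 mm⁴.
Centroid: ȳ = ΣA·y / ΣA = 70 mm.
Transfer each piece to the centroidal x-axis using Ī + A·d² with d = y − 70:
  web: d = 0 mm → contributes +2 286 667 mm⁴
  top flange (beyond web): d = 61 mm → contributes +5 059 800 mm⁴
  bottom flange (beyond web): d = -61 mm → contributes +5 059 800 mm⁴
Total I = 12 406 267 mm⁴.
For the y-axis: x̄ = 80 mm.
Repeating about the centroidal y-axis gives I_y = 6 154 167 mm⁴.
Polar second moment: J = I_x + I_y = 18 560 433 mm⁴.

J ≈ 1.856 × 10⁷ mm⁴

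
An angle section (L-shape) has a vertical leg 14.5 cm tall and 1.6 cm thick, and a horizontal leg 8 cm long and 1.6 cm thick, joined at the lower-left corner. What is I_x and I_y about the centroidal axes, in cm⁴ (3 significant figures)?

Treat the section as a set of non-overlapping primitives; coordinates are from the bounding-box lower-left.
Vertical leg: 1.6 × 14.5, A = 23.2 cm², y = 7.25 cm, Ī = 406.48 cm⁴.
Horizontal leg (remainder): 6.4 × 1.6, A = 10.24 cm², y = 0.8 cm, Ī = 2.1845 cm⁴.
Centroid: ȳ = ΣA·y / ΣA = 5.2749 cm.
Transfer each piece to the centroidal x-axis using Ī + A·d² with d = y − 5.2749:
  vertical leg: d = 1.9751 cm → contributes +496.99 cm⁴
  horizontal leg (remainder): d = -4.4749 cm → contributes +207.24 cm⁴
Total I = 704.22 cm⁴.
For the y-axis: x̄ = 2.0249 cm.
Repeating about the centroidal y-axis gives I_y = 153.57 cm⁴.

I_x ≈ 704 cm⁴, I_y ≈ 154 cm⁴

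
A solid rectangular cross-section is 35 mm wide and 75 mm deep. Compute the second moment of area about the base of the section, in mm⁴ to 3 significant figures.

I_base ≈ 4.92 × 10⁶ mm⁴

The section: 35 × 75, A = 2 625 mm², y = 37.5 mm, Ī = 1 230 469 mm⁴.
Transfer it to the base of the section using Ī + A·d² with d = y − 0:
  the section: d = 37.5 mm → contributes +4 921 875 mm⁴
Total I = 4 921 875 mm⁴.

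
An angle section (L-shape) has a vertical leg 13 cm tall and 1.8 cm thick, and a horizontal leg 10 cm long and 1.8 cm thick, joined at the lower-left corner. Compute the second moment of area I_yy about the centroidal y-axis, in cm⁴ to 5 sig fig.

I_yy ≈ 315.30 cm⁴

Split into non-overlapping primitives; take the origin at the lower-left of the bounding box.
Vertical leg: 1.8 × 13, A = 23.4 cm², x = 0.9 cm, Ī = 6.318 cm⁴.
Horizontal leg (remainder): 8.2 × 1.8, A = 14.76 cm², x = 5.9 cm, Ī = 82.7052 cm⁴.
Centroid: x̄ = ΣA·x / ΣA = 2.833962 cm.
Transfer each piece to the centroidal y-axis using Ī + A·d² with d = x − 2.833962:
  vertical leg: d = -1.933962 cm → contributes +93.83891 cm⁴
  horizontal leg (remainder): d = 3.066038 cm → contributes +221.4579 cm⁴
Total I = 315.2968 cm⁴.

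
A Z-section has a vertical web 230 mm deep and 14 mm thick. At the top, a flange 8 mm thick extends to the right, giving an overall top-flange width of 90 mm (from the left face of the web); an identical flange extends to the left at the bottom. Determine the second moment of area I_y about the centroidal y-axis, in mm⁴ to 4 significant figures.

Decompose the section into non-overlapping parts with the origin at the bottom-left of its bounding rectangle.
Web: 14 × 230, A = 3 220 mm², x = 83 mm, Ī = 52593.3 mm⁴.
Top flange (beyond web): 76 × 8, A = 608 mm², x = 128 mm, Ī = 292 651 mm⁴.
Bottom flange (beyond web): 76 × 8, A = 608 mm², x = 38 mm, Ī = 292 651 mm⁴.
Centroid: x̄ = ΣA·x / ΣA = 83 mm.
Transfer each piece to the centroidal y-axis using Ī + A·d² with d = x − 83:
  web: d = 0 mm → contributes +52593.3 mm⁴
  top flange (beyond web): d = 45 mm → contributes +1 523 851 mm⁴
  bottom flange (beyond web): d = -45 mm → contributes +1 523 851 mm⁴
Total I = 3 100 295 mm⁴.

I_y ≈ 3.100 × 10⁶ mm⁴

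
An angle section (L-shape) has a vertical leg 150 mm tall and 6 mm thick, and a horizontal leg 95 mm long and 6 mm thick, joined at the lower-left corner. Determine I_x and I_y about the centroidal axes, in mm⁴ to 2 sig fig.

I_x ≈ 3.4 × 10⁶ mm⁴, I_y ≈ 1.1 × 10⁶ mm⁴

Decompose the section into non-overlapping parts with the origin at the bottom-left of its bounding rectangle.
Vertical leg: 6 × 150, A = 900 mm², y = 75 mm, Ī = 1 687 500 mm⁴.
Horizontal leg (remainder): 89 × 6, A = 534 mm², y = 3 mm, Ī = 1 602 mm⁴.
Centroid: ȳ = ΣA·y / ΣA = 48.19 mm.
Transfer each piece to the centroidal x-axis using Ī + A·d² with d = y − 48.19:
  vertical leg: d = 26.81 mm → contributes +2 334 481 mm⁴
  horizontal leg (remainder): d = -45.19 mm → contributes +1 092 020 mm⁴
Total I = 3 426 501 mm⁴.
For the y-axis: x̄ = 20.69 mm.
Repeating about the centroidal y-axis gives I_y = 1 111 359 mm⁴.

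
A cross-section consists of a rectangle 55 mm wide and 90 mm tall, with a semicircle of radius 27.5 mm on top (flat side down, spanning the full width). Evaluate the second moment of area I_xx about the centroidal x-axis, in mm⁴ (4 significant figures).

Split into non-overlapping primitives; take the origin at the lower-left of the bounding box.
Rectangular body: 55 × 90, A = 4 950 mm², y = 45 mm, Ī = 3 341 250 mm⁴.
Semicircular cap: semicircle r = 27.5, A = 1187.91 mm², y = 101.671 mm, Ī = 62771.5 mm⁴.
Centroid: ȳ = ΣA·y / ΣA = 55.968 mm.
Transfer each piece to the centroidal x-axis using Ī + A·d² with d = y − 55.968:
  rectangular body: d = -10.968 mm → contributes +3 936 722 mm⁴
  semicircular cap: d = 45.7033 mm → contributes +2 544 083 mm⁴
Total I = 6 480 805 mm⁴.

I_xx ≈ 6.481 × 10⁶ mm⁴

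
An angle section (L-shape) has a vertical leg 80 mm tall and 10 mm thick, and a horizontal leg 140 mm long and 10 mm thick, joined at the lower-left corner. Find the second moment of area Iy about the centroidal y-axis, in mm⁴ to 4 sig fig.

Decompose the section into non-overlapping parts with the origin at the bottom-left of its bounding rectangle.
Vertical leg: 10 × 80, A = 800 mm², x = 5 mm, Ī = 6666.67 mm⁴.
Horizontal leg (remainder): 130 × 10, A = 1 300 mm², x = 75 mm, Ī = 1 830 833 mm⁴.
Centroid: x̄ = ΣA·x / ΣA = 48.3333 mm.
Transfer each piece to the centroidal y-axis using Ī + A·d² with d = x − 48.3333:
  vertical leg: d = -43.3333 mm → contributes +1 508 889 mm⁴
  horizontal leg (remainder): d = 26.6667 mm → contributes +2 755 278 mm⁴
Total I = 4 264 167 mm⁴.

Iy ≈ 4.264 × 10⁶ mm⁴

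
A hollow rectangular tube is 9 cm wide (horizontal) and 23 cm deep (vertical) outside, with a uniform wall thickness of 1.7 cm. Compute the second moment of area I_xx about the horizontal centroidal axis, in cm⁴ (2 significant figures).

I_xx ≈ 5600 cm⁴

Split into non-overlapping primitives; take the origin at the lower-left of the bounding box.
Outer rectangle: 9 × 23, A = 207 cm², y = 11.5 cm, Ī = 9 125 cm⁴.
Inner void (subtracted): 5.6 × 19.6, A = 109.8 cm², y = 11.5 cm, Ī = 3 514 cm⁴.
By symmetry the centroid is at mid-height, ȳ = 11.5 cm.
All pieces are centred on the horizontal centroidal axis, so I = ΣĪ (holes subtracted) = 5 611 cm⁴.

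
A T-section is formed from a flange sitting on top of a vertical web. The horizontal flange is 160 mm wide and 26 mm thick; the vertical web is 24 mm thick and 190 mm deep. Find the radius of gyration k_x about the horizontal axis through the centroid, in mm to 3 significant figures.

k_x ≈ 67.2 mm

Treat the section as a set of non-overlapping primitives; coordinates are from the bounding-box lower-left.
Flange: 160 × 26, A = 4 160 mm², y = 203 mm, Ī = 234 347 mm⁴.
Web: 24 × 190, A = 4 560 mm², y = 95 mm, Ī = 13 718 000 mm⁴.
Centroid: ȳ = ΣA·y / ΣA = 146.52 mm.
Transfer each piece to the horizontal axis through the centroid using Ī + A·d² with d = y − 146.52:
  flange: d = 56.477 mm → contributes +13 503 327 mm⁴
  web: d = -51.523 mm → contributes +25 823 035 mm⁴
Total I = 39 326 362 mm⁴.
Radius of gyration: k = √(I/A) = √(39 326 362 / 8 720) = 67.156 mm.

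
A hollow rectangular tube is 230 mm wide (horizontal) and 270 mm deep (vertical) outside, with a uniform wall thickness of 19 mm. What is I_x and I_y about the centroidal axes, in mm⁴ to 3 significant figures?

I_x ≈ 1.77 × 10⁸ mm⁴, I_y ≈ 1.37 × 10⁸ mm⁴

Treat the section as a set of non-overlapping primitives; coordinates are from the bounding-box lower-left.
Outer rectangle: 230 × 270, A = 62 100 mm², y = 135 mm, Ī = 377 257 500 mm⁴.
Inner void (subtracted): 192 × 232, A = 44 544 mm², y = 135 mm, Ī = 199 794 688 mm⁴.
By symmetry the centroid is at mid-height, ȳ = 135 mm.
All pieces are centred on the centroidal x-axis, so I = ΣĪ (holes subtracted) = 177 462 812 mm⁴.
Repeating about the centroidal y-axis gives I_y = 136 918 332 mm⁴.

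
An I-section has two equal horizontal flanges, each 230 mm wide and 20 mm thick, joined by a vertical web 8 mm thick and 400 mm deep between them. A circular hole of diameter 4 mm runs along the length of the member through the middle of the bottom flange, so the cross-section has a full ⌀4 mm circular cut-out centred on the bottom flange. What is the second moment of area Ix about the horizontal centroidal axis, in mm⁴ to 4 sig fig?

Ix ≈ 4.481 × 10⁸ mm⁴

Break the section into simple shapes (no overlaps), measuring from the bottom-left corner of the bounding box.
Bottom flange: 230 × 20, A = 4 600 mm², y = 10 mm, Ī = 153 333 mm⁴.
Web: 8 × 400, A = 3 200 mm², y = 220 mm, Ī = 42 666 667 mm⁴.
Top flange: 230 × 20, A = 4 600 mm², y = 430 mm, Ī = 153 333 mm⁴.
Hole (subtracted): ⌀4, A = 12.5664 mm², y = 10 mm, Ī = 12.5664 mm⁴.
Centroid: ȳ = ΣA·y / ΣA = 220.213 mm.
Transfer each piece to the horizontal centroidal axis using Ī + A·d² with d = y − 220.213:
  bottom flange: d = -210.213 mm → contributes +203 425 123 mm⁴
  web: d = -0.213033 mm → contributes +42 666 812 mm⁴
  top flange: d = 209.787 mm → contributes +202 601 961 mm⁴
  hole: d = -210.213 mm → contributes −555 314 mm⁴
Total I = 448 138 582 mm⁴.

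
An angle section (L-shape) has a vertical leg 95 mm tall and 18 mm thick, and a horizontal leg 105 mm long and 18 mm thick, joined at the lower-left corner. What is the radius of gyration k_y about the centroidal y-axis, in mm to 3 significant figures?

k_y ≈ 31.7 mm

Treat the section as a set of non-overlapping primitives; coordinates are from the bounding-box lower-left.
Vertical leg: 18 × 95, A = 1 710 mm², x = 9 mm, Ī = 46 170 mm⁴.
Horizontal leg (remainder): 87 × 18, A = 1 566 mm², x = 61.5 mm, Ī = 987 755 mm⁴.
Centroid: x̄ = ΣA·x / ΣA = 34.096 mm.
Transfer each piece to the centroidal y-axis using Ī + A·d² with d = x − 34.096:
  vertical leg: d = -25.096 mm → contributes +1 123 157 mm⁴
  horizontal leg (remainder): d = 27.404 mm → contributes +2 163 775 mm⁴
Total I = 3 286 932 mm⁴.
Radius of gyration: k = √(I/A) = √(3 286 932 / 3 276) = 31.675 mm.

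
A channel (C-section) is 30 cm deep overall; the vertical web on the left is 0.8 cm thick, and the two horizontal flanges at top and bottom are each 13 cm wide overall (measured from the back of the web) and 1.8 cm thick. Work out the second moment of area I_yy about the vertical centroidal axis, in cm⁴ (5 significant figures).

Break the section into simple shapes (no overlaps), measuring from the bottom-left corner of the bounding box.
Web: 0.8 × 30, A = 24 cm², x = 0.4 cm, Ī = 1.28 cm⁴.
Top flange (beyond web): 12.2 × 1.8, A = 21.96 cm², x = 6.9 cm, Ī = 272.3772 cm⁴.
Bottom flange (beyond web): 12.2 × 1.8, A = 21.96 cm², x = 6.9 cm, Ī = 272.3772 cm⁴.
Centroid: x̄ = ΣA·x / ΣA = 4.60318 cm.
Transfer each piece to the vertical centroidal axis using Ī + A·d² with d = x − 4.60318:
  web: d = -4.20318 cm → contributes +425.2814 cm⁴
  top flange (beyond web): d = 2.29682 cm → contributes +388.2246 cm⁴
  bottom flange (beyond web): d = 2.29682 cm → contributes +388.2246 cm⁴
Total I = 1201.731 cm⁴.

I_yy ≈ 1201.7 cm⁴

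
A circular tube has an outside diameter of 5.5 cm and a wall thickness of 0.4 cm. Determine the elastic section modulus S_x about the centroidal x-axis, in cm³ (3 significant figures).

S_x ≈ 7.62 cm³

Decompose the section into non-overlapping parts with the origin at the bottom-left of its bounding rectangle.
Outer circle: ⌀5.5, A = 23.758 cm², y = 2.75 cm, Ī = 44.918 cm⁴.
Bore (subtracted): ⌀4.7, A = 17.349 cm², y = 2.75 cm, Ī = 23.953 cm⁴.
By symmetry the centroid is at mid-height, ȳ = 2.75 cm.
All pieces are centred on the centroidal x-axis, so I = ΣĪ (holes subtracted) = 20.965 cm⁴.
Extreme fibre distance c = 2.75 cm; S = I/c = 7.6236 cm³.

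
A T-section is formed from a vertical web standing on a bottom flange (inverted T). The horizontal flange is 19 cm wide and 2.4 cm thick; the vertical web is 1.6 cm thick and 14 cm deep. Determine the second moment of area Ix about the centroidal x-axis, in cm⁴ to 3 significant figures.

Treat the section as a set of non-overlapping primitives; coordinates are from the bounding-box lower-left.
Flange: 19 × 2.4, A = 45.6 cm², y = 1.2 cm, Ī = 21.888 cm⁴.
Web: 1.6 × 14, A = 22.4 cm², y = 9.4 cm, Ī = 365.87 cm⁴.
Centroid: ȳ = ΣA·y / ΣA = 3.9012 cm.
Transfer each piece to the centroidal x-axis using Ī + A·d² with d = y − 3.9012:
  flange: d = -2.7012 cm → contributes +354.6 cm⁴
  web: d = 5.4988 cm → contributes +1043.2 cm⁴
Total I = 1397.8 cm⁴.

Ix ≈ 1400 cm⁴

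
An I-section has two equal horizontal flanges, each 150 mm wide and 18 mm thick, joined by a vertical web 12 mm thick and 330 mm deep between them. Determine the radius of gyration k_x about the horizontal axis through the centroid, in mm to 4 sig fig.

k_x ≈ 146.0 mm

Break the section into simple shapes (no overlaps), measuring from the bottom-left corner of the bounding box.
Bottom flange: 150 × 18, A = 2 700 mm², y = 9 mm, Ī = 72 900 mm⁴.
Web: 12 × 330, A = 3 960 mm², y = 183 mm, Ī = 35 937 000 mm⁴.
Top flange: 150 × 18, A = 2 700 mm², y = 357 mm, Ī = 72 900 mm⁴.
By symmetry the centroid is at mid-height, ȳ = 183 mm.
Transfer each piece to the horizontal axis through the centroid using Ī + A·d² with d = y − 183:
  bottom flange: d = -174 mm → contributes +81 818 100 mm⁴
  web: d = 0 mm → contributes +35 937 000 mm⁴
  top flange: d = 174 mm → contributes +81 818 100 mm⁴
Total I = 199 573 200 mm⁴.
Radius of gyration: k = √(I/A) = √(199 573 200 / 9 360) = 146.02 mm.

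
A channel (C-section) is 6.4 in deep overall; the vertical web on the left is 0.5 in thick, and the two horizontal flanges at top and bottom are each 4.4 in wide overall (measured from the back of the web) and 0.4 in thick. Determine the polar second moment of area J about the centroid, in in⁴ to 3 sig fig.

J ≈ 50.7 in⁴

Split into non-overlapping primitives; take the origin at the lower-left of the bounding box.
Web: 0.5 × 6.4, A = 3.2 in², y = 3.2 in, Ī = 10.923 in⁴.
Top flange (beyond web): 3.9 × 0.4, A = 1.56 in², y = 6.2 in, Ī = 0.0208 in⁴.
Bottom flange (beyond web): 3.9 × 0.4, A = 1.56 in², y = 0.2 in, Ī = 0.0208 in⁴.
By symmetry the centroid is at mid-height, ȳ = 3.2 in.
Transfer each piece to the centroidal x-axis using Ī + A·d² with d = y − 3.2:
  web: d = 0 in → contributes +10.923 in⁴
  top flange (beyond web): d = 3 in → contributes +14.061 in⁴
  bottom flange (beyond web): d = -3 in → contributes +14.061 in⁴
Total I = 39.044 in⁴.
For the y-axis: x̄ = 1.3361 in.
Repeating about the centroidal y-axis gives I_y = 11.667 in⁴.
Polar second moment: J = I_x + I_y = 50.712 in⁴.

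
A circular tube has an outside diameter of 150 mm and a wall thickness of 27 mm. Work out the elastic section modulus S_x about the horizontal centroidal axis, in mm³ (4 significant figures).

S_x ≈ 2.758 × 10⁵ mm³

Break the section into simple shapes (no overlaps), measuring from the bottom-left corner of the bounding box.
Outer circle: ⌀150, A = 17671.5 mm², y = 75 mm, Ī = 24 850 489 mm⁴.
Bore (subtracted): ⌀96, A = 7238.23 mm², y = 75 mm, Ī = 4 169 220 mm⁴.
By symmetry the centroid is at mid-height, ȳ = 75 mm.
All pieces are centred on the horizontal centroidal axis, so I = ΣĪ (holes subtracted) = 20 681 269 mm⁴.
Extreme fibre distance c = 75 mm; S = I/c = 275 750 mm³.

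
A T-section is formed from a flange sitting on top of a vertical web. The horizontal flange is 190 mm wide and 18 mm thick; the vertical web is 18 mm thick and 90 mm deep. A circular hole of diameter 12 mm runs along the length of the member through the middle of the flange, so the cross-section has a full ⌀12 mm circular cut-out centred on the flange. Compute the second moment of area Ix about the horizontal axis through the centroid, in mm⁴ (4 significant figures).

Ix ≈ 4.355 × 10⁶ mm⁴

Treat the section as a set of non-overlapping primitives; coordinates are from the bounding-box lower-left.
Flange: 190 × 18, A = 3 420 mm², y = 99 mm, Ī = 92 340 mm⁴.
Web: 18 × 90, A = 1 620 mm², y = 45 mm, Ī = 1 093 500 mm⁴.
Hole (subtracted): ⌀12, A = 113.097 mm², y = 99 mm, Ī = 1017.88 mm⁴.
Centroid: ȳ = ΣA·y / ΣA = 81.2444 mm.
Transfer each piece to the horizontal axis through the centroid using Ī + A·d² with d = y − 81.2444:
  flange: d = 17.7556 mm → contributes +1 170 531 mm⁴
  web: d = -36.2444 mm → contributes +3 221 626 mm⁴
  hole: d = 17.7556 mm → contributes −36 673 mm⁴
Total I = 4 355 484 mm⁴.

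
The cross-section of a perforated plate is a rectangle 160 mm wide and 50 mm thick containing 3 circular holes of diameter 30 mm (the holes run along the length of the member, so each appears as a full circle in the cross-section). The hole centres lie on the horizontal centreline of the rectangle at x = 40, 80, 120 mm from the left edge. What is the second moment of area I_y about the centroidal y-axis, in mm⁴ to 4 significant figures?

Treat the section as a set of non-overlapping primitives; coordinates are from the bounding-box lower-left.
Plate: 160 × 50, A = 8 000 mm², x = 80 mm, Ī = 17 066 667 mm⁴.
Hole 1 (subtracted): ⌀30, A = 706.858 mm², x = 40 mm, Ī = 39760.8 mm⁴.
Hole 2 (subtracted): ⌀30, A = 706.858 mm², x = 80 mm, Ī = 39760.8 mm⁴.
Hole 3 (subtracted): ⌀30, A = 706.858 mm², x = 120 mm, Ī = 39760.8 mm⁴.
By symmetry the centroid is at mid-width, x̄ = 80 mm.
Transfer each piece to the centroidal y-axis using Ī + A·d² with d = x − 80:
  plate: d = 0 mm → contributes +17 066 667 mm⁴
  hole 1: d = -40 mm → contributes −1 170 734 mm⁴
  hole 2: d = 0 mm → contributes −39760.8 mm⁴
  hole 3: d = 40 mm → contributes −1 170 734 mm⁴
Total I = 14 685 438 mm⁴.

I_y ≈ 1.469 × 10⁷ mm⁴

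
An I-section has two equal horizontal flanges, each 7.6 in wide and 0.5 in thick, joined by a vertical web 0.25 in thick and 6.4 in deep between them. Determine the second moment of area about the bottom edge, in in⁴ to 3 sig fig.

I_base ≈ 222 in⁴

Break the section into simple shapes (no overlaps), measuring from the bottom-left corner of the bounding box.
Bottom flange: 7.6 × 0.5, A = 3.8 in², y = 0.25 in, Ī = 0.079167 in⁴.
Web: 0.25 × 6.4, A = 1.6 in², y = 3.7 in, Ī = 5.4613 in⁴.
Top flange: 7.6 × 0.5, A = 3.8 in², y = 7.15 in, Ī = 0.079167 in⁴.
Transfer each piece to the base of the section using Ī + A·d² with d = y − 0:
  bottom flange: d = 0.25 in → contributes +0.31667 in⁴
  web: d = 3.7 in → contributes +27.365 in⁴
  top flange: d = 7.15 in → contributes +194.34 in⁴
Total I = 222.03 in⁴.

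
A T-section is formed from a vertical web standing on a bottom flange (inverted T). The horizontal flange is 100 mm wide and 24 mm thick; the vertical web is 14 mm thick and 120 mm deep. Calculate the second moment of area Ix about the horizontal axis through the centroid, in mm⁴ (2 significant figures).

Ix ≈ 7.3 × 10⁶ mm⁴

Break the section into simple shapes (no overlaps), measuring from the bottom-left corner of the bounding box.
Flange: 100 × 24, A = 2 400 mm², y = 12 mm, Ī = 115 200 mm⁴.
Web: 14 × 120, A = 1 680 mm², y = 84 mm, Ī = 2 016 000 mm⁴.
Centroid: ȳ = ΣA·y / ΣA = 41.65 mm.
Transfer each piece to the horizontal axis through the centroid using Ī + A·d² with d = y − 41.65:
  flange: d = -29.65 mm → contributes +2 224 675 mm⁴
  web: d = 42.35 mm → contributes +5 029 536 mm⁴
Total I = 7 254 212 mm⁴.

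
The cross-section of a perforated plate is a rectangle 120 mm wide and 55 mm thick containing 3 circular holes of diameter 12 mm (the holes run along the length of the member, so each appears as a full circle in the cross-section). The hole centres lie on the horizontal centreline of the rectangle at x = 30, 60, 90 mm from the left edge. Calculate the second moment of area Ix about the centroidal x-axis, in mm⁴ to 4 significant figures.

Ix ≈ 1.661 × 10⁶ mm⁴

Decompose the section into non-overlapping parts with the origin at the bottom-left of its bounding rectangle.
Plate: 120 × 55, A = 6 600 mm², y = 27.5 mm, Ī = 1 663 750 mm⁴.
Hole 1 (subtracted): ⌀12, A = 113.097 mm², y = 27.5 mm, Ī = 1017.88 mm⁴.
Hole 2 (subtracted): ⌀12, A = 113.097 mm², y = 27.5 mm, Ī = 1017.88 mm⁴.
Hole 3 (subtracted): ⌀12, A = 113.097 mm², y = 27.5 mm, Ī = 1017.88 mm⁴.
By symmetry the centroid is at mid-height, ȳ = 27.5 mm.
All pieces are centred on the centroidal x-axis, so I = ΣĪ (holes subtracted) = 1 660 696 mm⁴.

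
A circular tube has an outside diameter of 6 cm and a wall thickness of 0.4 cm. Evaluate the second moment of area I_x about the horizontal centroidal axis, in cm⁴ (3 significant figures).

Split into non-overlapping primitives; take the origin at the lower-left of the bounding box.
Outer circle: ⌀6, A = 28.274 cm², y = 3 cm, Ī = 63.617 cm⁴.
Bore (subtracted): ⌀5.2, A = 21.237 cm², y = 3 cm, Ī = 35.891 cm⁴.
By symmetry the centroid is at mid-height, ȳ = 3 cm.
All pieces are centred on the horizontal centroidal axis, so I = ΣĪ (holes subtracted) = 27.726 cm⁴.

I_x ≈ 27.7 cm⁴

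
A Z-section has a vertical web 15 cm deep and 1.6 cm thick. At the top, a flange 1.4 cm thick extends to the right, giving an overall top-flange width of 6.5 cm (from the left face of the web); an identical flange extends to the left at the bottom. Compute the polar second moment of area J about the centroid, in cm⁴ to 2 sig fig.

J ≈ 1300 cm⁴

Break the section into simple shapes (no overlaps), measuring from the bottom-left corner of the bounding box.
Web: 1.6 × 15, A = 24 cm², y = 7.5 cm, Ī = 450 cm⁴.
Top flange (beyond web): 4.9 × 1.4, A = 6.86 cm², y = 14.3 cm, Ī = 1.12 cm⁴.
Bottom flange (beyond web): 4.9 × 1.4, A = 6.86 cm², y = 0.7 cm, Ī = 1.12 cm⁴.
Centroid: ȳ = ΣA·y / ΣA = 7.5 cm.
Transfer each piece to the centroidal x-axis using Ī + A·d² with d = y − 7.5:
  web: d = 0 cm → contributes +450 cm⁴
  top flange (beyond web): d = 6.8 cm → contributes +318.3 cm⁴
  bottom flange (beyond web): d = -6.8 cm → contributes +318.3 cm⁴
Total I = 1 087 cm⁴.
For the y-axis: x̄ = 5.7 cm.
Repeating about the centroidal y-axis gives I_y = 177.5 cm⁴.
Polar second moment: J = I_x + I_y = 1 264 cm⁴.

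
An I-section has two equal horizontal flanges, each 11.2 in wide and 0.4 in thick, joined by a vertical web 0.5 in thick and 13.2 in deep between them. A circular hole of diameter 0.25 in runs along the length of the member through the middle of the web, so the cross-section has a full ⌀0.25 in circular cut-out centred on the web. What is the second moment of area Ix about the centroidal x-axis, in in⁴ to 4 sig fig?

Ix ≈ 510.3 in⁴

Treat the section as a set of non-overlapping primitives; coordinates are from the bounding-box lower-left.
Bottom flange: 11.2 × 0.4, A = 4.48 in², y = 0.2 in, Ī = 0.0597333 in⁴.
Web: 0.5 × 13.2, A = 6.6 in², y = 7 in, Ī = 95.832 in⁴.
Top flange: 11.2 × 0.4, A = 4.48 in², y = 13.8 in, Ī = 0.0597333 in⁴.
Hole (subtracted): ⌀0.25, A = 0.0490874 in², y = 7 in, Ī = 0.000191748 in⁴.
By symmetry the centroid is at mid-height, ȳ = 7 in.
Transfer each piece to the centroidal x-axis using Ī + A·d² with d = y − 7:
  bottom flange: d = -6.8 in → contributes +207.215 in⁴
  web: d = 0 in → contributes +95.832 in⁴
  top flange: d = 6.8 in → contributes +207.215 in⁴
  hole: d = 0 in → contributes −0.000191748 in⁴
Total I = 510.262 in⁴.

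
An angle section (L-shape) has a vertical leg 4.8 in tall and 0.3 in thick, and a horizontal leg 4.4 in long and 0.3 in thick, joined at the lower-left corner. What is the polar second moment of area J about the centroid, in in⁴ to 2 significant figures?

J ≈ 11 in⁴

Treat the section as a set of non-overlapping primitives; coordinates are from the bounding-box lower-left.
Vertical leg: 0.3 × 4.8, A = 1.44 in², y = 2.4 in, Ī = 2.765 in⁴.
Horizontal leg (remainder): 4.1 × 0.3, A = 1.23 in², y = 0.15 in, Ī = 0.009225 in⁴.
Centroid: ȳ = ΣA·y / ΣA = 1.363 in.
Transfer each piece to the centroidal x-axis using Ī + A·d² with d = y − 1.363:
  vertical leg: d = 1.037 in → contributes +4.312 in⁴
  horizontal leg (remainder): d = -1.213 in → contributes +1.82 in⁴
Total I = 6.132 in⁴.
For the y-axis: x̄ = 1.163 in.
Repeating about the centroidal y-axis gives I_y = 4.945 in⁴.
Polar second moment: J = I_x + I_y = 11.08 in⁴.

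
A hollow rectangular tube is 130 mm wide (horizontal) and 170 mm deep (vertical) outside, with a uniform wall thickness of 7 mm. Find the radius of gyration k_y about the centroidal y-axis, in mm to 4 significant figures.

Break the section into simple shapes (no overlaps), measuring from the bottom-left corner of the bounding box.
Outer rectangle: 130 × 170, A = 22 100 mm², x = 65 mm, Ī = 31 124 167 mm⁴.
Inner void (subtracted): 116 × 156, A = 18 096 mm², x = 65 mm, Ī = 20 291 648 mm⁴.
By symmetry the centroid is at mid-width, x̄ = 65 mm.
All pieces are centred on the centroidal y-axis, so I = ΣĪ (holes subtracted) = 10 832 519 mm⁴.
Radius of gyration: k = √(I/A) = √(10 832 519 / 4 004) = 52.0137 mm.

k_y ≈ 52.01 mm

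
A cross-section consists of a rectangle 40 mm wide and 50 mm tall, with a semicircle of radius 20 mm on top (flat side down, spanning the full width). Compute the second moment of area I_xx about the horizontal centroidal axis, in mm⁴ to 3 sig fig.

Decompose the section into non-overlapping parts with the origin at the bottom-left of its bounding rectangle.
Rectangular body: 40 × 50, A = 2 000 mm², y = 25 mm, Ī = 416 667 mm⁴.
Semicircular cap: semicircle r = 20, A = 628.32 mm², y = 58.488 mm, Ī = 17 561 mm⁴.
Centroid: ȳ = ΣA·y / ΣA = 33.006 mm.
Transfer each piece to the horizontal centroidal axis using Ī + A·d² with d = y − 33.006:
  rectangular body: d = -8.0056 mm → contributes +544 846 mm⁴
  semicircular cap: d = 25.483 mm → contributes +425 570 mm⁴
Total I = 970 416 mm⁴.

I_xx ≈ 9.70 × 10⁵ mm⁴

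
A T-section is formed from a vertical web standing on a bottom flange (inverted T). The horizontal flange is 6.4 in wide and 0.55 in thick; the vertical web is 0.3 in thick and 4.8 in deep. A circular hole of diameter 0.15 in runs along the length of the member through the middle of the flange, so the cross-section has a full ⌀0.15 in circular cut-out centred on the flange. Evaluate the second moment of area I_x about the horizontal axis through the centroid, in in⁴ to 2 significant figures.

I_x ≈ 10 in⁴

Treat the section as a set of non-overlapping primitives; coordinates are from the bounding-box lower-left.
Flange: 6.4 × 0.55, A = 3.52 in², y = 0.275 in, Ī = 0.08873 in⁴.
Web: 0.3 × 4.8, A = 1.44 in², y = 2.95 in, Ī = 2.765 in⁴.
Hole (subtracted): ⌀0.15, A = 0.01767 in², y = 0.275 in, Ī = 0.00002485 in⁴.
Centroid: ȳ = ΣA·y / ΣA = 1.054 in.
Transfer each piece to the horizontal axis through the centroid using Ī + A·d² with d = y − 1.054:
  flange: d = -0.7794 in → contributes +2.227 in⁴
  web: d = 1.896 in → contributes +7.939 in⁴
  hole: d = -0.7794 in → contributes −0.01076 in⁴
Total I = 10.16 in⁴.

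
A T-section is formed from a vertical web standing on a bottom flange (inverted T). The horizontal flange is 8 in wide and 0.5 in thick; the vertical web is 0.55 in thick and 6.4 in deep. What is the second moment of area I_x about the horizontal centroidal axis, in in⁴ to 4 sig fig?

I_x ≈ 34.38 in⁴

Split into non-overlapping primitives; take the origin at the lower-left of the bounding box.
Flange: 8 × 0.5, A = 4 in², y = 0.25 in, Ī = 0.0833333 in⁴.
Web: 0.55 × 6.4, A = 3.52 in², y = 3.7 in, Ī = 12.0149 in⁴.
Centroid: ȳ = ΣA·y / ΣA = 1.86489 in.
Transfer each piece to the horizontal centroidal axis using Ī + A·d² with d = y − 1.86489:
  flange: d = -1.61489 in → contributes +10.5149 in⁴
  web: d = 1.83511 in → contributes +23.8689 in⁴
Total I = 34.3838 in⁴.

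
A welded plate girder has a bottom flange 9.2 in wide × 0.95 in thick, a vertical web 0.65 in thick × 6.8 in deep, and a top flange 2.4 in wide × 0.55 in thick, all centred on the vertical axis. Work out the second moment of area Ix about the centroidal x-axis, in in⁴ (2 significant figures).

Split into non-overlapping primitives; take the origin at the lower-left of the bounding box.
Bottom plate: 9.2 × 0.95, A = 8.74 in², y = 0.475 in, Ī = 0.6573 in⁴.
Web plate: 0.65 × 6.8, A = 4.42 in², y = 4.35 in, Ī = 17.03 in⁴.
Top plate: 2.4 × 0.55, A = 1.32 in², y = 8.025 in, Ī = 0.03328 in⁴.
Centroid: ȳ = ΣA·y / ΣA = 2.346 in.
Transfer each piece to the centroidal x-axis using Ī + A·d² with d = y − 2.346:
  bottom plate: d = -1.871 in → contributes +31.26 in⁴
  web plate: d = 2.004 in → contributes +34.78 in⁴
  top plate: d = 5.679 in → contributes +42.6 in⁴
Total I = 108.6 in⁴.

Ix ≈ 110 in⁴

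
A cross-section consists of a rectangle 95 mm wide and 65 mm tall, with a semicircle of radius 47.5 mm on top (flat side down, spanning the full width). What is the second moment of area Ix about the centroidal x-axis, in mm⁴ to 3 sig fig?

Ix ≈ 8.98 × 10⁶ mm⁴

Split into non-overlapping primitives; take the origin at the lower-left of the bounding box.
Rectangular body: 95 × 65, A = 6 175 mm², y = 32.5 mm, Ī = 2 174 115 mm⁴.
Semicircular cap: semicircle r = 47.5, A = 3544.1 mm², y = 85.16 mm, Ī = 558 736 mm⁴.
Centroid: ȳ = ΣA·y / ΣA = 51.703 mm.
Transfer each piece to the centroidal x-axis using Ī + A·d² with d = y − 51.703:
  rectangular body: d = -19.203 mm → contributes +4 451 066 mm⁴
  semicircular cap: d = 33.457 mm → contributes +4 525 932 mm⁴
Total I = 8 976 998 mm⁴.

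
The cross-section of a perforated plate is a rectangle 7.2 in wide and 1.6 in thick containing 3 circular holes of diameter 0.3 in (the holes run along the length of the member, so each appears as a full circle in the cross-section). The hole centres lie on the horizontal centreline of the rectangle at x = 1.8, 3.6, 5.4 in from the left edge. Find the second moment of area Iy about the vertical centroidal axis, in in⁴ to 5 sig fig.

Iy ≈ 49.307 in⁴

Treat the section as a set of non-overlapping primitives; coordinates are from the bounding-box lower-left.
Plate: 7.2 × 1.6, A = 11.52 in², x = 3.6 in, Ī = 49.7664 in⁴.
Hole 1 (subtracted): ⌀0.3, A = 0.07068583 in², x = 1.8 in, Ī = 0.0003976078 in⁴.
Hole 2 (subtracted): ⌀0.3, A = 0.07068583 in², x = 3.6 in, Ī = 0.0003976078 in⁴.
Hole 3 (subtracted): ⌀0.3, A = 0.07068583 in², x = 5.4 in, Ī = 0.0003976078 in⁴.
By symmetry the centroid is at mid-width, x̄ = 3.6 in.
Transfer each piece to the vertical centroidal axis using Ī + A·d² with d = x − 3.6:
  plate: d = 0 in → contributes +49.7664 in⁴
  hole 1: d = -1.8 in → contributes −0.2294197 in⁴
  hole 2: d = 0 in → contributes −0.0003976078 in⁴
  hole 3: d = 1.8 in → contributes −0.2294197 in⁴
Total I = 49.30716 in⁴.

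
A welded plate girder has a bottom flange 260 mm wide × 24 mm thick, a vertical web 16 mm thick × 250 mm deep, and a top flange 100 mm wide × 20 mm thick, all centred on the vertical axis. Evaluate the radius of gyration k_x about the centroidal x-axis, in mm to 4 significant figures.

k_x ≈ 109.5 mm

Decompose the section into non-overlapping parts with the origin at the bottom-left of its bounding rectangle.
Bottom plate: 260 × 24, A = 6 240 mm², y = 12 mm, Ī = 299 520 mm⁴.
Web plate: 16 × 250, A = 4 000 mm², y = 149 mm, Ī = 20 833 333 mm⁴.
Top plate: 100 × 20, A = 2 000 mm², y = 284 mm, Ī = 66666.7 mm⁴.
Centroid: ȳ = ΣA·y / ΣA = 101.216 mm.
Transfer each piece to the centroidal x-axis using Ī + A·d² with d = y − 101.216:
  bottom plate: d = -89.2157 mm → contributes +49 966 417 mm⁴
  web plate: d = 47.7843 mm → contributes +29 966 696 mm⁴
  top plate: d = 182.784 mm → contributes +66 886 877 mm⁴
Total I = 146 819 991 mm⁴.
Radius of gyration: k = √(I/A) = √(146 819 991 / 12 240) = 109.522 mm.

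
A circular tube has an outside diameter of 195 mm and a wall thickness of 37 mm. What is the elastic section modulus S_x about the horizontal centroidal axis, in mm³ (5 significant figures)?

Treat the section as a set of non-overlapping primitives; coordinates are from the bounding-box lower-left.
Outer circle: ⌀195, A = 29864.77 mm², y = 97.5 mm, Ī = 70 975 481 mm⁴.
Bore (subtracted): ⌀121, A = 11499.01 mm², y = 97.5 mm, Ī = 10 522 317 mm⁴.
By symmetry the centroid is at mid-height, ȳ = 97.5 mm.
All pieces are centred on the horizontal centroidal axis, so I = ΣĪ (holes subtracted) = 60 453 164 mm⁴.
Extreme fibre distance c = 97.5 mm; S = I/c = 620032.5 mm³.

S_x ≈ 6.2003 × 10⁵ mm³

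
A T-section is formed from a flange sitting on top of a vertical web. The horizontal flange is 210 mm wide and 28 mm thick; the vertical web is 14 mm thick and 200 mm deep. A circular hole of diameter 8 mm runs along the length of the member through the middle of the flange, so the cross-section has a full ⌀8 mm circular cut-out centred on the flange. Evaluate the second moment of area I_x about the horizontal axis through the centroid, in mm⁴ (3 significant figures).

I_x ≈ 3.43 × 10⁷ mm⁴

Treat the section as a set of non-overlapping primitives; coordinates are from the bounding-box lower-left.
Flange: 210 × 28, A = 5 880 mm², y = 214 mm, Ī = 384 160 mm⁴.
Web: 14 × 200, A = 2 800 mm², y = 100 mm, Ī = 9 333 333 mm⁴.
Hole (subtracted): ⌀8, A = 50.265 mm², y = 214 mm, Ī = 201.06 mm⁴.
Centroid: ȳ = ΣA·y / ΣA = 177.01 mm.
Transfer each piece to the horizontal axis through the centroid using Ī + A·d² with d = y − 177.01:
  flange: d = 36.988 mm → contributes +8 428 830 mm⁴
  web: d = -77.012 mm → contributes +25 939 539 mm⁴
  hole: d = 36.988 mm → contributes −68 971 mm⁴
Total I = 34 299 398 mm⁴.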